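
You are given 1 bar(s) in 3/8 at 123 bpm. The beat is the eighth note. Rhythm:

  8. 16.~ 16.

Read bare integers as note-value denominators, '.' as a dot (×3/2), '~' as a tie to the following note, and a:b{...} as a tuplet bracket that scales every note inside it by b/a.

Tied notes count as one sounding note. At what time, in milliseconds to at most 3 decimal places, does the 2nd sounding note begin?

note 2 onset = 3/2b = 731.707ms

1. 0.0ms @ 0 + 731.707ms (3/2)
2. 731.707ms @ 3/2 + 731.707ms (3/2)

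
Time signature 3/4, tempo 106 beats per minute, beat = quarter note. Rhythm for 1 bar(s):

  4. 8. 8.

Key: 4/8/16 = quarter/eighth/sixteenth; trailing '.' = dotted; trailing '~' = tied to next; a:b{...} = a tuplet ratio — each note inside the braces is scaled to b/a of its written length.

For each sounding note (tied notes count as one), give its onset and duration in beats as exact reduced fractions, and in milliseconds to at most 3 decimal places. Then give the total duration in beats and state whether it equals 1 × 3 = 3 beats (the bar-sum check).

1) 0.0ms=0b +849.057ms=3/2b
2) 849.057ms=3/2b +424.528ms=3/4b
3) 1273.585ms=9/4b +424.528ms=3/4b
Σ=3b of 3 (106bpm 3/4) — PASS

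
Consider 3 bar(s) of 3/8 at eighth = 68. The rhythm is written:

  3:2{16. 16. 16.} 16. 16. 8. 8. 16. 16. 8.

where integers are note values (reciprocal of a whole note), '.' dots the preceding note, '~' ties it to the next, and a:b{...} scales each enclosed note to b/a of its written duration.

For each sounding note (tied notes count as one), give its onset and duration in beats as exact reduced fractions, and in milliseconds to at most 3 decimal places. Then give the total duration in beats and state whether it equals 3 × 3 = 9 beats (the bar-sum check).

1) 0.0ms=0b +441.176ms=1/2b
2) 441.176ms=1/2b +441.176ms=1/2b
3) 882.353ms=1b +441.176ms=1/2b
4) 1323.529ms=3/2b +661.765ms=3/4b
5) 1985.294ms=9/4b +661.765ms=3/4b
6) 2647.059ms=3b +1323.529ms=3/2b
7) 3970.588ms=9/2b +1323.529ms=3/2b
8) 5294.118ms=6b +661.765ms=3/4b
9) 5955.882ms=27/4b +661.765ms=3/4b
10) 6617.647ms=15/2b +1323.529ms=3/2b
Σ=9b of 9 (68bpm 3/8) — PASS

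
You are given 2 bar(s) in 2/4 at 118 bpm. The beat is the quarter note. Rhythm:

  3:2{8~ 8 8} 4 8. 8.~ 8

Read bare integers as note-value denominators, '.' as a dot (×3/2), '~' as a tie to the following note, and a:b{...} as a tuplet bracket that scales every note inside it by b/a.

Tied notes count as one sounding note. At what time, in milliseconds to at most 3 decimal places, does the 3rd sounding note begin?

note 3 onset = 1b = 508.475ms

1. 0.0ms @ 0 + 338.983ms (2/3)
2. 338.983ms @ 2/3 + 169.492ms (1/3)
3. 508.475ms @ 1 + 508.475ms (1)
4. 1016.949ms @ 2 + 381.356ms (3/4)
5. 1398.305ms @ 11/4 + 635.593ms (5/4)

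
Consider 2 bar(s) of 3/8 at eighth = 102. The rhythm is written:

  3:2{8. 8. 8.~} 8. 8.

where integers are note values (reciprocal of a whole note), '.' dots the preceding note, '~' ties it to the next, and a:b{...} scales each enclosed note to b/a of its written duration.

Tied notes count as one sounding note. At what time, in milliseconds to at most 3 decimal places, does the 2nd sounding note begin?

note 2 onset = 1b = 588.235ms

1. 0.0ms @ 0 + 588.235ms (1)
2. 588.235ms @ 1 + 588.235ms (1)
3. 1176.471ms @ 2 + 1470.588ms (5/2)
4. 2647.059ms @ 9/2 + 882.353ms (3/2)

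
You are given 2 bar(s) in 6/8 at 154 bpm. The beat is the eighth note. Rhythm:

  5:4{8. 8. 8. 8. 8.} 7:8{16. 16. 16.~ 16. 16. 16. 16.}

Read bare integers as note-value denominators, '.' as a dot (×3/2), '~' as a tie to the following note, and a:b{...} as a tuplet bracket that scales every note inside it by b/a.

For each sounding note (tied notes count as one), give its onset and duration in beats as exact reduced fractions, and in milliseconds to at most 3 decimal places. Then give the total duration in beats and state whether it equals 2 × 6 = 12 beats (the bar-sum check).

1) 0.0ms=0b +467.532ms=6/5b
2) 467.532ms=6/5b +467.532ms=6/5b
3) 935.065ms=12/5b +467.532ms=6/5b
4) 1402.597ms=18/5b +467.532ms=6/5b
5) 1870.13ms=24/5b +467.532ms=6/5b
6) 2337.662ms=6b +333.952ms=6/7b
7) 2671.614ms=48/7b +333.952ms=6/7b
8) 3005.566ms=54/7b +667.904ms=12/7b
9) 3673.469ms=66/7b +333.952ms=6/7b
10) 4007.421ms=72/7b +333.952ms=6/7b
11) 4341.373ms=78/7b +333.952ms=6/7b
Σ=12b of 12 (154bpm 6/8) — PASS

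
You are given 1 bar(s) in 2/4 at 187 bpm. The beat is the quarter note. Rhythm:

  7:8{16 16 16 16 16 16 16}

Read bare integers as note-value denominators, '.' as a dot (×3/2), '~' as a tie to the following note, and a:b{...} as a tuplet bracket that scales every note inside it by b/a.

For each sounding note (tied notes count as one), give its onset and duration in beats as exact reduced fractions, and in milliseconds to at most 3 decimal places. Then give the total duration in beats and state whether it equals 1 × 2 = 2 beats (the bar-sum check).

1) 0.0ms=0b +91.673ms=2/7b
2) 91.673ms=2/7b +91.673ms=2/7b
3) 183.346ms=4/7b +91.673ms=2/7b
4) 275.019ms=6/7b +91.673ms=2/7b
5) 366.692ms=8/7b +91.673ms=2/7b
6) 458.365ms=10/7b +91.673ms=2/7b
7) 550.038ms=12/7b +91.673ms=2/7b
Σ=2b of 2 (187bpm 2/4) — PASS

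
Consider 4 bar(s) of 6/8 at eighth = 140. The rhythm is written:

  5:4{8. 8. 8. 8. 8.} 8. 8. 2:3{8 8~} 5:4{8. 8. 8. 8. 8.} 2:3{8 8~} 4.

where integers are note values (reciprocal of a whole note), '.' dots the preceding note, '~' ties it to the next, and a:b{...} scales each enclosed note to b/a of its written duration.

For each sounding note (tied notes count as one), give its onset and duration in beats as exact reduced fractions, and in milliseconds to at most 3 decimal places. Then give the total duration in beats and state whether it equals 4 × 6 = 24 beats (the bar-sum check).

1) 0.0ms=0b +514.286ms=6/5b
2) 514.286ms=6/5b +514.286ms=6/5b
3) 1028.571ms=12/5b +514.286ms=6/5b
4) 1542.857ms=18/5b +514.286ms=6/5b
5) 2057.143ms=24/5b +514.286ms=6/5b
6) 2571.429ms=6b +642.857ms=3/2b
7) 3214.286ms=15/2b +642.857ms=3/2b
8) 3857.143ms=9b +642.857ms=3/2b
9) 4500.0ms=21/2b +1157.143ms=27/10b
10) 5657.143ms=66/5b +514.286ms=6/5b
11) 6171.429ms=72/5b +514.286ms=6/5b
12) 6685.714ms=78/5b +514.286ms=6/5b
13) 7200.0ms=84/5b +514.286ms=6/5b
14) 7714.286ms=18b +642.857ms=3/2b
15) 8357.143ms=39/2b +1928.571ms=9/2b
Σ=24b of 24 (140bpm 6/8) — PASS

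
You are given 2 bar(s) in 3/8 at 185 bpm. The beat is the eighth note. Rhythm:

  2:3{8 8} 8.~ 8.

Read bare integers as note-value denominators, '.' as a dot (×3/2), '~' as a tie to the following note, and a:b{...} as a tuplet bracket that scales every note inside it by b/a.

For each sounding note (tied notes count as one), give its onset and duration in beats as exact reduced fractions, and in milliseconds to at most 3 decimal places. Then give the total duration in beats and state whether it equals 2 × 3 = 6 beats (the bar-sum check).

1) 0.0ms=0b +486.486ms=3/2b
2) 486.486ms=3/2b +486.486ms=3/2b
3) 972.973ms=3b +972.973ms=3b
Σ=6b of 6 (185bpm 3/8) — PASS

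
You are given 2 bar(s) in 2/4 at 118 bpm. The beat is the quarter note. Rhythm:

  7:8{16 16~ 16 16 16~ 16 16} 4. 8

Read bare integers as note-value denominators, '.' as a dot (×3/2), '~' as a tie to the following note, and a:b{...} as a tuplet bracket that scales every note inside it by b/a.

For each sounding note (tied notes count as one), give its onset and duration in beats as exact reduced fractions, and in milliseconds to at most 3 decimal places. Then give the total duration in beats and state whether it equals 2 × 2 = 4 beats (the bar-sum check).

1) 0.0ms=0b +145.278ms=2/7b
2) 145.278ms=2/7b +290.557ms=4/7b
3) 435.835ms=6/7b +145.278ms=2/7b
4) 581.114ms=8/7b +290.557ms=4/7b
5) 871.671ms=12/7b +145.278ms=2/7b
6) 1016.949ms=2b +762.712ms=3/2b
7) 1779.661ms=7/2b +254.237ms=1/2b
Σ=4b of 4 (118bpm 2/4) — PASS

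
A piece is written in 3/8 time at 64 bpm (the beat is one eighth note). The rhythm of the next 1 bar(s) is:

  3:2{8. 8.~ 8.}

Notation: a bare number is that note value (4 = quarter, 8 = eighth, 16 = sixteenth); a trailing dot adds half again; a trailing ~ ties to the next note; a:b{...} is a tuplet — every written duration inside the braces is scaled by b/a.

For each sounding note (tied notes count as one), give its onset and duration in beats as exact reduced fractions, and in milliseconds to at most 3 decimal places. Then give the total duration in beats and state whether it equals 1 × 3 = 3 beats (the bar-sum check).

1) 0.0ms=0b +937.5ms=1b
2) 937.5ms=1b +1875.0ms=2b
Σ=3b of 3 (64bpm 3/8) — PASS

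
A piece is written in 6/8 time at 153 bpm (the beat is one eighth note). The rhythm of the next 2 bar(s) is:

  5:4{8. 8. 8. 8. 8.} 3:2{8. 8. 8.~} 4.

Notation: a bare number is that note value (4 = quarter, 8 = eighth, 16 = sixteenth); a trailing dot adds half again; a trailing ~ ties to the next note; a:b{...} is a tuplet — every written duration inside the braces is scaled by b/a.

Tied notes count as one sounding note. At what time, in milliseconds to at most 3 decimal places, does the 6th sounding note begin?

note 6 onset = 6b = 2352.941ms

1. 0.0ms @ 0 + 470.588ms (6/5)
2. 470.588ms @ 6/5 + 470.588ms (6/5)
3. 941.176ms @ 12/5 + 470.588ms (6/5)
4. 1411.765ms @ 18/5 + 470.588ms (6/5)
5. 1882.353ms @ 24/5 + 470.588ms (6/5)
6. 2352.941ms @ 6 + 392.157ms (1)
7. 2745.098ms @ 7 + 392.157ms (1)
8. 3137.255ms @ 8 + 1568.627ms (4)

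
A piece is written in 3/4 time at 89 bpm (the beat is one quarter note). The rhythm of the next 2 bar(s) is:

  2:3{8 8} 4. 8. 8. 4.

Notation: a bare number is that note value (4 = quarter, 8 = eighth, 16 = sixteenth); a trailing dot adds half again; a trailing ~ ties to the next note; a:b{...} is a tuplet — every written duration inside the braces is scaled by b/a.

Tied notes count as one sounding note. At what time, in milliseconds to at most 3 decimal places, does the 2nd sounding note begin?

1. 0.0ms @ 0 + 505.618ms (3/4)
2. 505.618ms @ 3/4 + 505.618ms (3/4)
3. 1011.236ms @ 3/2 + 1011.236ms (3/2)
4. 2022.472ms @ 3 + 505.618ms (3/4)
5. 2528.09ms @ 15/4 + 505.618ms (3/4)
6. 3033.708ms @ 9/2 + 1011.236ms (3/2)

note 2 onset = 3/4b = 505.618ms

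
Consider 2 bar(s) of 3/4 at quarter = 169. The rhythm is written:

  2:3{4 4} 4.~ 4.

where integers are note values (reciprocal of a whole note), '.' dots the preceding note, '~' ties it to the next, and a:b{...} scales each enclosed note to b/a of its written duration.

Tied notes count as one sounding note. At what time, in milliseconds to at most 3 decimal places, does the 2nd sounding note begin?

note 2 onset = 3/2b = 532.544ms

1. 0.0ms @ 0 + 532.544ms (3/2)
2. 532.544ms @ 3/2 + 532.544ms (3/2)
3. 1065.089ms @ 3 + 1065.089ms (3)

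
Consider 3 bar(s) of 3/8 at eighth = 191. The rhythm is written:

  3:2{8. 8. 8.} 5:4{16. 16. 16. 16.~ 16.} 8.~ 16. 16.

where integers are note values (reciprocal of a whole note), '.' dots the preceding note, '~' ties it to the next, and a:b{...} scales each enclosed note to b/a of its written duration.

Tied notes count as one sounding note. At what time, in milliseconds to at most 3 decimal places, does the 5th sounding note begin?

1. 0.0ms @ 0 + 314.136ms (1)
2. 314.136ms @ 1 + 314.136ms (1)
3. 628.272ms @ 2 + 314.136ms (1)
4. 942.408ms @ 3 + 188.482ms (3/5)
5. 1130.89ms @ 18/5 + 188.482ms (3/5)
6. 1319.372ms @ 21/5 + 188.482ms (3/5)
7. 1507.853ms @ 24/5 + 376.963ms (6/5)
8. 1884.817ms @ 6 + 706.806ms (9/4)
9. 2591.623ms @ 33/4 + 235.602ms (3/4)

note 5 onset = 18/5b = 1130.89ms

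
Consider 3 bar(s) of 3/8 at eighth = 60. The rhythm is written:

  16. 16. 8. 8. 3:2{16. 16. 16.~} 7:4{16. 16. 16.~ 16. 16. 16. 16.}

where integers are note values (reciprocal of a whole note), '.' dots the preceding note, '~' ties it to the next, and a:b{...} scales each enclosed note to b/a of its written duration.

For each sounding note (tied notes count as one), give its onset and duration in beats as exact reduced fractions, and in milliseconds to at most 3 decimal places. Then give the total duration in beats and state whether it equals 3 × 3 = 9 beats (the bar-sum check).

1) 0.0ms=0b +750.0ms=3/4b
2) 750.0ms=3/4b +750.0ms=3/4b
3) 1500.0ms=3/2b +1500.0ms=3/2b
4) 3000.0ms=3b +1500.0ms=3/2b
5) 4500.0ms=9/2b +500.0ms=1/2b
6) 5000.0ms=5b +500.0ms=1/2b
7) 5500.0ms=11/2b +928.571ms=13/14b
8) 6428.571ms=45/7b +428.571ms=3/7b
9) 6857.143ms=48/7b +857.143ms=6/7b
10) 7714.286ms=54/7b +428.571ms=3/7b
11) 8142.857ms=57/7b +428.571ms=3/7b
12) 8571.429ms=60/7b +428.571ms=3/7b
Σ=9b of 9 (60bpm 3/8) — PASS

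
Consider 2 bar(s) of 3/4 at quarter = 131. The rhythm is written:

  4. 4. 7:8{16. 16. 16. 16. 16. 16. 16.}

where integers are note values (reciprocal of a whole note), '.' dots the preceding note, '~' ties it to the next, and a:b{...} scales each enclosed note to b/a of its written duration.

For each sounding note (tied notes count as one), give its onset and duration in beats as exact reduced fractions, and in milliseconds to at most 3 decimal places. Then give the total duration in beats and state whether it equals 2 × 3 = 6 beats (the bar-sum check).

1) 0.0ms=0b +687.023ms=3/2b
2) 687.023ms=3/2b +687.023ms=3/2b
3) 1374.046ms=3b +196.292ms=3/7b
4) 1570.338ms=24/7b +196.292ms=3/7b
5) 1766.63ms=27/7b +196.292ms=3/7b
6) 1962.923ms=30/7b +196.292ms=3/7b
7) 2159.215ms=33/7b +196.292ms=3/7b
8) 2355.507ms=36/7b +196.292ms=3/7b
9) 2551.799ms=39/7b +196.292ms=3/7b
Σ=6b of 6 (131bpm 3/4) — PASS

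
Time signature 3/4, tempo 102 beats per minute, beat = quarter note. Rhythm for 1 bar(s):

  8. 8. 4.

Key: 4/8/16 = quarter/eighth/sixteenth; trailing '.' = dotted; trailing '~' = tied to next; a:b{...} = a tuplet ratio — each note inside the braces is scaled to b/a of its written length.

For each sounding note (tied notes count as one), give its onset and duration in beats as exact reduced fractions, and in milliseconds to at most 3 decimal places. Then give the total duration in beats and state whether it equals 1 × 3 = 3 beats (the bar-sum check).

1) 0.0ms=0b +441.176ms=3/4b
2) 441.176ms=3/4b +441.176ms=3/4b
3) 882.353ms=3/2b +882.353ms=3/2b
Σ=3b of 3 (102bpm 3/4) — PASS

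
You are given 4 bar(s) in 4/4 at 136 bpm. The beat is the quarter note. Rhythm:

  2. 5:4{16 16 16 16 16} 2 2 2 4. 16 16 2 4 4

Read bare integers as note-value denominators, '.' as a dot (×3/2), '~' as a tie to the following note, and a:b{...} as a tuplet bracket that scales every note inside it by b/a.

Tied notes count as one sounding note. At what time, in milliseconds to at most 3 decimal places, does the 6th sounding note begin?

note 6 onset = 19/5b = 1676.471ms

1. 0.0ms @ 0 + 1323.529ms (3)
2. 1323.529ms @ 3 + 88.235ms (1/5)
3. 1411.765ms @ 16/5 + 88.235ms (1/5)
4. 1500.0ms @ 17/5 + 88.235ms (1/5)
5. 1588.235ms @ 18/5 + 88.235ms (1/5)
6. 1676.471ms @ 19/5 + 88.235ms (1/5)
7. 1764.706ms @ 4 + 882.353ms (2)
8. 2647.059ms @ 6 + 882.353ms (2)
9. 3529.412ms @ 8 + 882.353ms (2)
10. 4411.765ms @ 10 + 661.765ms (3/2)
11. 5073.529ms @ 23/2 + 110.294ms (1/4)
12. 5183.824ms @ 47/4 + 110.294ms (1/4)
13. 5294.118ms @ 12 + 882.353ms (2)
14. 6176.471ms @ 14 + 441.176ms (1)
15. 6617.647ms @ 15 + 441.176ms (1)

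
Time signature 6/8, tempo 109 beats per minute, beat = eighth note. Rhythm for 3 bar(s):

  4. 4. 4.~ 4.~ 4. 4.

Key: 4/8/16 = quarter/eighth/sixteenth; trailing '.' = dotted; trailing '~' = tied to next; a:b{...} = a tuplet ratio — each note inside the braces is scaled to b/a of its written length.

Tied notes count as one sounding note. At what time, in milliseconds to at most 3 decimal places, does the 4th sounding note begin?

1. 0.0ms @ 0 + 1651.376ms (3)
2. 1651.376ms @ 3 + 1651.376ms (3)
3. 3302.752ms @ 6 + 4954.128ms (9)
4. 8256.881ms @ 15 + 1651.376ms (3)

note 4 onset = 15b = 8256.881ms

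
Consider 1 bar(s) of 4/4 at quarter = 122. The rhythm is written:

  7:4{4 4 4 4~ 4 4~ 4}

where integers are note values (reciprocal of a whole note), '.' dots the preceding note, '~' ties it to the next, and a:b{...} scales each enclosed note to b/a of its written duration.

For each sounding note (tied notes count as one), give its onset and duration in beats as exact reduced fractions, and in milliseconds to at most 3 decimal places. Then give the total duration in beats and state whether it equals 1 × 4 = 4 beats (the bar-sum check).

1) 0.0ms=0b +281.03ms=4/7b
2) 281.03ms=4/7b +281.03ms=4/7b
3) 562.061ms=8/7b +281.03ms=4/7b
4) 843.091ms=12/7b +562.061ms=8/7b
5) 1405.152ms=20/7b +562.061ms=8/7b
Σ=4b of 4 (122bpm 4/4) — PASS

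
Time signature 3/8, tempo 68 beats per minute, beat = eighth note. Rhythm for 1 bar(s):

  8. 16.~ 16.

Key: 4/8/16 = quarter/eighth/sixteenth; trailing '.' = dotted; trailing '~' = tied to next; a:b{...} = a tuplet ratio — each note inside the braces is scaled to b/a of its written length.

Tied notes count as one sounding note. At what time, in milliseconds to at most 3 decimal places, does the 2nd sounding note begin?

1. 0.0ms @ 0 + 1323.529ms (3/2)
2. 1323.529ms @ 3/2 + 1323.529ms (3/2)

note 2 onset = 3/2b = 1323.529ms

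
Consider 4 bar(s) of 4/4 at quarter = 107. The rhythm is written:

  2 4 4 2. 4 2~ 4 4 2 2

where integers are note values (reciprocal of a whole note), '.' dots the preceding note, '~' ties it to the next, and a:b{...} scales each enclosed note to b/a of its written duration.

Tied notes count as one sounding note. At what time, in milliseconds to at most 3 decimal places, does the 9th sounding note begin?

note 9 onset = 14b = 7850.467ms

1. 0.0ms @ 0 + 1121.495ms (2)
2. 1121.495ms @ 2 + 560.748ms (1)
3. 1682.243ms @ 3 + 560.748ms (1)
4. 2242.991ms @ 4 + 1682.243ms (3)
5. 3925.234ms @ 7 + 560.748ms (1)
6. 4485.981ms @ 8 + 1682.243ms (3)
7. 6168.224ms @ 11 + 560.748ms (1)
8. 6728.972ms @ 12 + 1121.495ms (2)
9. 7850.467ms @ 14 + 1121.495ms (2)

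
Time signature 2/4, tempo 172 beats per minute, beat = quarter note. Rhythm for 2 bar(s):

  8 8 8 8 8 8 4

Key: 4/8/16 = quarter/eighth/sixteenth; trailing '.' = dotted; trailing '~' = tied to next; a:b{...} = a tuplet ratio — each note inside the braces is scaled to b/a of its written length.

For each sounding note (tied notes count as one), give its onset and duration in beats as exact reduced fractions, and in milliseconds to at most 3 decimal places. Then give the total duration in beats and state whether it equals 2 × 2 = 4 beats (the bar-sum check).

1) 0.0ms=0b +174.419ms=1/2b
2) 174.419ms=1/2b +174.419ms=1/2b
3) 348.837ms=1b +174.419ms=1/2b
4) 523.256ms=3/2b +174.419ms=1/2b
5) 697.674ms=2b +174.419ms=1/2b
6) 872.093ms=5/2b +174.419ms=1/2b
7) 1046.512ms=3b +348.837ms=1b
Σ=4b of 4 (172bpm 2/4) — PASS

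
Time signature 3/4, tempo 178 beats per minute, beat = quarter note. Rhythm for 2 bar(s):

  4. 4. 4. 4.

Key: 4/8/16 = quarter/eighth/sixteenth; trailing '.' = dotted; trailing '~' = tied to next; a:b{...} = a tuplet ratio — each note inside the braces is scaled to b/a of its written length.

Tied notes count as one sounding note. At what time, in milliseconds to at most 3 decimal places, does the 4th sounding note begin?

1. 0.0ms @ 0 + 505.618ms (3/2)
2. 505.618ms @ 3/2 + 505.618ms (3/2)
3. 1011.236ms @ 3 + 505.618ms (3/2)
4. 1516.854ms @ 9/2 + 505.618ms (3/2)

note 4 onset = 9/2b = 1516.854ms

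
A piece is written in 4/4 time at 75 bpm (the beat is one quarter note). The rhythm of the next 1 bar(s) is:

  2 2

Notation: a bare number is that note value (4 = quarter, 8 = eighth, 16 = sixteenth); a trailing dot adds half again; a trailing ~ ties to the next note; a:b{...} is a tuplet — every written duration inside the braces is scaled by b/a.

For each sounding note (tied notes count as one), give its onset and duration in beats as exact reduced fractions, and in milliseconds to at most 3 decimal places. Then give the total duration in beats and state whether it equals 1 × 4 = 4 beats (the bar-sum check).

1) 0.0ms=0b +1600.0ms=2b
2) 1600.0ms=2b +1600.0ms=2b
Σ=4b of 4 (75bpm 4/4) — PASS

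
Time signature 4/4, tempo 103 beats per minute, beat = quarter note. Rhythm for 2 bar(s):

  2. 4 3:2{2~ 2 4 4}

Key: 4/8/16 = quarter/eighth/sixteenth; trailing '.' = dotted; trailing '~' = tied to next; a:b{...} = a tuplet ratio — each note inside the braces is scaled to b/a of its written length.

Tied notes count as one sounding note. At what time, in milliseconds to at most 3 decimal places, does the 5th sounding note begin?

1. 0.0ms @ 0 + 1747.573ms (3)
2. 1747.573ms @ 3 + 582.524ms (1)
3. 2330.097ms @ 4 + 1553.398ms (8/3)
4. 3883.495ms @ 20/3 + 388.35ms (2/3)
5. 4271.845ms @ 22/3 + 388.35ms (2/3)

note 5 onset = 22/3b = 4271.845ms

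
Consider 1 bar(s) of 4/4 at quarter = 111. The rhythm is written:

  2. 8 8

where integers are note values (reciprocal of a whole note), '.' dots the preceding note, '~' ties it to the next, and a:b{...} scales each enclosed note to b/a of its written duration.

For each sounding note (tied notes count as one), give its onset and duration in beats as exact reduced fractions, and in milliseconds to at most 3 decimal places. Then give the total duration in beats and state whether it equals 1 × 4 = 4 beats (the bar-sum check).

1) 0.0ms=0b +1621.622ms=3b
2) 1621.622ms=3b +270.27ms=1/2b
3) 1891.892ms=7/2b +270.27ms=1/2b
Σ=4b of 4 (111bpm 4/4) — PASS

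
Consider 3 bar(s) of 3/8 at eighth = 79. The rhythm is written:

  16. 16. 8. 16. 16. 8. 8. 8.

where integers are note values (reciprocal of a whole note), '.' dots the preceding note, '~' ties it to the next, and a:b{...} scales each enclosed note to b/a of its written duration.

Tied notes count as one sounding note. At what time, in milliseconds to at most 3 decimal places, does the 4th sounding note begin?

note 4 onset = 3b = 2278.481ms

1. 0.0ms @ 0 + 569.62ms (3/4)
2. 569.62ms @ 3/4 + 569.62ms (3/4)
3. 1139.241ms @ 3/2 + 1139.241ms (3/2)
4. 2278.481ms @ 3 + 569.62ms (3/4)
5. 2848.101ms @ 15/4 + 569.62ms (3/4)
6. 3417.722ms @ 9/2 + 1139.241ms (3/2)
7. 4556.962ms @ 6 + 1139.241ms (3/2)
8. 5696.203ms @ 15/2 + 1139.241ms (3/2)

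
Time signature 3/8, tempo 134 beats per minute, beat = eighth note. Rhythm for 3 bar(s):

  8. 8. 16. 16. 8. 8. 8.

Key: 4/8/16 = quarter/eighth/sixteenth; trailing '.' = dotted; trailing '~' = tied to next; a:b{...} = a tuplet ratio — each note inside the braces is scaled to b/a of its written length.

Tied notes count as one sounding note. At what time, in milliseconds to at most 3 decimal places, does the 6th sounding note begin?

note 6 onset = 6b = 2686.567ms

1. 0.0ms @ 0 + 671.642ms (3/2)
2. 671.642ms @ 3/2 + 671.642ms (3/2)
3. 1343.284ms @ 3 + 335.821ms (3/4)
4. 1679.104ms @ 15/4 + 335.821ms (3/4)
5. 2014.925ms @ 9/2 + 671.642ms (3/2)
6. 2686.567ms @ 6 + 671.642ms (3/2)
7. 3358.209ms @ 15/2 + 671.642ms (3/2)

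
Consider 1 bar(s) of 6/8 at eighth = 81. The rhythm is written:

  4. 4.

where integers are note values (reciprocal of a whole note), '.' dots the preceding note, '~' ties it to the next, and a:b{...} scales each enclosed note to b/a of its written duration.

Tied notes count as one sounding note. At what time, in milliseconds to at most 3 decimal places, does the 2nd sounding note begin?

note 2 onset = 3b = 2222.222ms

1. 0.0ms @ 0 + 2222.222ms (3)
2. 2222.222ms @ 3 + 2222.222ms (3)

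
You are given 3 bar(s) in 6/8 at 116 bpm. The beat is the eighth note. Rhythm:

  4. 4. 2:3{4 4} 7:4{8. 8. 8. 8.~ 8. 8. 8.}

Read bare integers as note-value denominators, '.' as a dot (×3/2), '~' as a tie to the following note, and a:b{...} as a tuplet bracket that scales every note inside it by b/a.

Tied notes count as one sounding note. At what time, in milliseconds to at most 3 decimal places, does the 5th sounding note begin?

1. 0.0ms @ 0 + 1551.724ms (3)
2. 1551.724ms @ 3 + 1551.724ms (3)
3. 3103.448ms @ 6 + 1551.724ms (3)
4. 4655.172ms @ 9 + 1551.724ms (3)
5. 6206.897ms @ 12 + 443.35ms (6/7)
6. 6650.246ms @ 90/7 + 443.35ms (6/7)
7. 7093.596ms @ 96/7 + 443.35ms (6/7)
8. 7536.946ms @ 102/7 + 886.7ms (12/7)
9. 8423.645ms @ 114/7 + 443.35ms (6/7)
10. 8866.995ms @ 120/7 + 443.35ms (6/7)

note 5 onset = 12b = 6206.897ms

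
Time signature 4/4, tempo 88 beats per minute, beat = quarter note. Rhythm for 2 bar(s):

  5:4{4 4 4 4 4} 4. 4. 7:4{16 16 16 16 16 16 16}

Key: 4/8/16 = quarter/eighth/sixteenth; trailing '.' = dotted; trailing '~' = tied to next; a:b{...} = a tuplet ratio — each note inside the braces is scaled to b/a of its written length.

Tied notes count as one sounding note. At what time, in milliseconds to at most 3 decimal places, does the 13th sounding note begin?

note 13 onset = 54/7b = 5259.74ms

1. 0.0ms @ 0 + 545.455ms (4/5)
2. 545.455ms @ 4/5 + 545.455ms (4/5)
3. 1090.909ms @ 8/5 + 545.455ms (4/5)
4. 1636.364ms @ 12/5 + 545.455ms (4/5)
5. 2181.818ms @ 16/5 + 545.455ms (4/5)
6. 2727.273ms @ 4 + 1022.727ms (3/2)
7. 3750.0ms @ 11/2 + 1022.727ms (3/2)
8. 4772.727ms @ 7 + 97.403ms (1/7)
9. 4870.13ms @ 50/7 + 97.403ms (1/7)
10. 4967.532ms @ 51/7 + 97.403ms (1/7)
11. 5064.935ms @ 52/7 + 97.403ms (1/7)
12. 5162.338ms @ 53/7 + 97.403ms (1/7)
13. 5259.74ms @ 54/7 + 97.403ms (1/7)
14. 5357.143ms @ 55/7 + 97.403ms (1/7)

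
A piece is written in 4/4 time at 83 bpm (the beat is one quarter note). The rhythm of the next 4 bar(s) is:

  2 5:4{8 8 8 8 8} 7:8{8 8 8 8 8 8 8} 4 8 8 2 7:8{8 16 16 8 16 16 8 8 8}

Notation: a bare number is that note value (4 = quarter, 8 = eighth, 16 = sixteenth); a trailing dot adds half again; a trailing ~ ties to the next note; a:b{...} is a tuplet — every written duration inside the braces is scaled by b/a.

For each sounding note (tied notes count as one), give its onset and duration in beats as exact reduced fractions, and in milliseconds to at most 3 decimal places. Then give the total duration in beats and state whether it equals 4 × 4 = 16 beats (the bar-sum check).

1) 0.0ms=0b +1445.783ms=2b
2) 1445.783ms=2b +289.157ms=2/5b
3) 1734.94ms=12/5b +289.157ms=2/5b
4) 2024.096ms=14/5b +289.157ms=2/5b
5) 2313.253ms=16/5b +289.157ms=2/5b
6) 2602.41ms=18/5b +289.157ms=2/5b
7) 2891.566ms=4b +413.081ms=4/7b
8) 3304.647ms=32/7b +413.081ms=4/7b
9) 3717.728ms=36/7b +413.081ms=4/7b
10) 4130.809ms=40/7b +413.081ms=4/7b
11) 4543.89ms=44/7b +413.081ms=4/7b
12) 4956.971ms=48/7b +413.081ms=4/7b
13) 5370.052ms=52/7b +413.081ms=4/7b
14) 5783.133ms=8b +722.892ms=1b
15) 6506.024ms=9b +361.446ms=1/2b
16) 6867.47ms=19/2b +361.446ms=1/2b
17) 7228.916ms=10b +1445.783ms=2b
18) 8674.699ms=12b +413.081ms=4/7b
19) 9087.78ms=88/7b +206.54ms=2/7b
20) 9294.32ms=90/7b +206.54ms=2/7b
21) 9500.861ms=92/7b +413.081ms=4/7b
22) 9913.941ms=96/7b +206.54ms=2/7b
23) 10120.482ms=14b +206.54ms=2/7b
24) 10327.022ms=100/7b +413.081ms=4/7b
25) 10740.103ms=104/7b +413.081ms=4/7b
26) 11153.184ms=108/7b +413.081ms=4/7b
Σ=16b of 16 (83bpm 4/4) — PASS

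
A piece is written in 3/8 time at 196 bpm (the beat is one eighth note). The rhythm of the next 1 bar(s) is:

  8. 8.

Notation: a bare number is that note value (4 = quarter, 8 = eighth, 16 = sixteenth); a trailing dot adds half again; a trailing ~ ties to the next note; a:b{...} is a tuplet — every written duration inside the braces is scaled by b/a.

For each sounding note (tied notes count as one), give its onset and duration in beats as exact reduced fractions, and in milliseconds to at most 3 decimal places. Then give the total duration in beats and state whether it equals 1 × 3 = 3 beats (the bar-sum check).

1) 0.0ms=0b +459.184ms=3/2b
2) 459.184ms=3/2b +459.184ms=3/2b
Σ=3b of 3 (196bpm 3/8) — PASS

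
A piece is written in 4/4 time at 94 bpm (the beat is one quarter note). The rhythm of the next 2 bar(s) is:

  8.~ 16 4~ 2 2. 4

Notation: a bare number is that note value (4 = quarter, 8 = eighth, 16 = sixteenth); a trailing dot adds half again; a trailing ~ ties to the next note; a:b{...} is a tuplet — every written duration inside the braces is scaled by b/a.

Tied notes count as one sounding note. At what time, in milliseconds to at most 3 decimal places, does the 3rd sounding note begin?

note 3 onset = 4b = 2553.191ms

1. 0.0ms @ 0 + 638.298ms (1)
2. 638.298ms @ 1 + 1914.894ms (3)
3. 2553.191ms @ 4 + 1914.894ms (3)
4. 4468.085ms @ 7 + 638.298ms (1)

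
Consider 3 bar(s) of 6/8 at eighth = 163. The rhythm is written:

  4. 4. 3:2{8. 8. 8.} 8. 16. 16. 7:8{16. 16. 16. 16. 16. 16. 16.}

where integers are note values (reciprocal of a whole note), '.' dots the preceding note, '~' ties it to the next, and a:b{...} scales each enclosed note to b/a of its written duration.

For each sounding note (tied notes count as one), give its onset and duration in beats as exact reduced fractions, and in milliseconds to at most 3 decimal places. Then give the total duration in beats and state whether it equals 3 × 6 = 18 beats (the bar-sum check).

1) 0.0ms=0b +1104.294ms=3b
2) 1104.294ms=3b +1104.294ms=3b
3) 2208.589ms=6b +368.098ms=1b
4) 2576.687ms=7b +368.098ms=1b
5) 2944.785ms=8b +368.098ms=1b
6) 3312.883ms=9b +552.147ms=3/2b
7) 3865.031ms=21/2b +276.074ms=3/4b
8) 4141.104ms=45/4b +276.074ms=3/4b
9) 4417.178ms=12b +315.513ms=6/7b
10) 4732.691ms=90/7b +315.513ms=6/7b
11) 5048.203ms=96/7b +315.513ms=6/7b
12) 5363.716ms=102/7b +315.513ms=6/7b
13) 5679.229ms=108/7b +315.513ms=6/7b
14) 5994.741ms=114/7b +315.513ms=6/7b
15) 6310.254ms=120/7b +315.513ms=6/7b
Σ=18b of 18 (163bpm 6/8) — PASS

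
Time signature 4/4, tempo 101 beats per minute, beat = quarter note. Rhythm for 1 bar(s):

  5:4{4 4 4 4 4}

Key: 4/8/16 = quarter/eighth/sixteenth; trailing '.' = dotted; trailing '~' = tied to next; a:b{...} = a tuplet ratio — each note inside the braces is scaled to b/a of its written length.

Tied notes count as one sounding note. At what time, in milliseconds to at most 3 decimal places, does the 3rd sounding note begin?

note 3 onset = 8/5b = 950.495ms

1. 0.0ms @ 0 + 475.248ms (4/5)
2. 475.248ms @ 4/5 + 475.248ms (4/5)
3. 950.495ms @ 8/5 + 475.248ms (4/5)
4. 1425.743ms @ 12/5 + 475.248ms (4/5)
5. 1900.99ms @ 16/5 + 475.248ms (4/5)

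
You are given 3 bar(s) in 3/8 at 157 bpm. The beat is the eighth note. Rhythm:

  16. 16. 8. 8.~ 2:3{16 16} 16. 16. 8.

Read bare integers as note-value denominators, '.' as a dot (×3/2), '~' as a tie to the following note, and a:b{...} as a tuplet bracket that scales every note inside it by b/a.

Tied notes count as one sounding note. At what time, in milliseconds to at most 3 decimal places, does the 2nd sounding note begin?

1. 0.0ms @ 0 + 286.624ms (3/4)
2. 286.624ms @ 3/4 + 286.624ms (3/4)
3. 573.248ms @ 3/2 + 573.248ms (3/2)
4. 1146.497ms @ 3 + 859.873ms (9/4)
5. 2006.369ms @ 21/4 + 286.624ms (3/4)
6. 2292.994ms @ 6 + 286.624ms (3/4)
7. 2579.618ms @ 27/4 + 286.624ms (3/4)
8. 2866.242ms @ 15/2 + 573.248ms (3/2)

note 2 onset = 3/4b = 286.624ms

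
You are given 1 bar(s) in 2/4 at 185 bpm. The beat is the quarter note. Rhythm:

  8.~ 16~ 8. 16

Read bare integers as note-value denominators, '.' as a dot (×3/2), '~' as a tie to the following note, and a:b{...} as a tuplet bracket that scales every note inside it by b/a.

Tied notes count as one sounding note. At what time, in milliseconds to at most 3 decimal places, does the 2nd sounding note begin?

note 2 onset = 7/4b = 567.568ms

1. 0.0ms @ 0 + 567.568ms (7/4)
2. 567.568ms @ 7/4 + 81.081ms (1/4)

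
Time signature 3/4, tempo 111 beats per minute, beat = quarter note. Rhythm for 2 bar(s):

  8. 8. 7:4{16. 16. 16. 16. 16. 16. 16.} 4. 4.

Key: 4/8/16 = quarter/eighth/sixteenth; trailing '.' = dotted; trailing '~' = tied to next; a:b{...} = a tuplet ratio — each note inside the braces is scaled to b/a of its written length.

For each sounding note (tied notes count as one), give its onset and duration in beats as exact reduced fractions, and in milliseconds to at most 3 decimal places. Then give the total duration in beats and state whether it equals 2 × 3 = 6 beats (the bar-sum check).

1) 0.0ms=0b +405.405ms=3/4b
2) 405.405ms=3/4b +405.405ms=3/4b
3) 810.811ms=3/2b +115.83ms=3/14b
4) 926.641ms=12/7b +115.83ms=3/14b
5) 1042.471ms=27/14b +115.83ms=3/14b
6) 1158.301ms=15/7b +115.83ms=3/14b
7) 1274.131ms=33/14b +115.83ms=3/14b
8) 1389.961ms=18/7b +115.83ms=3/14b
9) 1505.792ms=39/14b +115.83ms=3/14b
10) 1621.622ms=3b +810.811ms=3/2b
11) 2432.432ms=9/2b +810.811ms=3/2b
Σ=6b of 6 (111bpm 3/4) — PASS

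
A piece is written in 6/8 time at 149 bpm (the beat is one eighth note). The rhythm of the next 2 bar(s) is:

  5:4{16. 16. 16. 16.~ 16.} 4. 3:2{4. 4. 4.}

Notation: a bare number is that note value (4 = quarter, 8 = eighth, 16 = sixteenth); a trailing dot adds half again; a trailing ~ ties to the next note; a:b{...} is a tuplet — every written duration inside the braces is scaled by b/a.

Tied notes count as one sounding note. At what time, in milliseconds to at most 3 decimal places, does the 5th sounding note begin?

1. 0.0ms @ 0 + 241.611ms (3/5)
2. 241.611ms @ 3/5 + 241.611ms (3/5)
3. 483.221ms @ 6/5 + 241.611ms (3/5)
4. 724.832ms @ 9/5 + 483.221ms (6/5)
5. 1208.054ms @ 3 + 1208.054ms (3)
6. 2416.107ms @ 6 + 805.369ms (2)
7. 3221.477ms @ 8 + 805.369ms (2)
8. 4026.846ms @ 10 + 805.369ms (2)

note 5 onset = 3b = 1208.054ms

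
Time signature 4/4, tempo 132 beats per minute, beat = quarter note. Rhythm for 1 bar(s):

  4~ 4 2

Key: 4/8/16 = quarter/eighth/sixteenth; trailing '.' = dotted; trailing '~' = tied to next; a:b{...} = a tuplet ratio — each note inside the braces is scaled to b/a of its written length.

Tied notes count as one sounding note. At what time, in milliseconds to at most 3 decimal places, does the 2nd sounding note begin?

1. 0.0ms @ 0 + 909.091ms (2)
2. 909.091ms @ 2 + 909.091ms (2)

note 2 onset = 2b = 909.091ms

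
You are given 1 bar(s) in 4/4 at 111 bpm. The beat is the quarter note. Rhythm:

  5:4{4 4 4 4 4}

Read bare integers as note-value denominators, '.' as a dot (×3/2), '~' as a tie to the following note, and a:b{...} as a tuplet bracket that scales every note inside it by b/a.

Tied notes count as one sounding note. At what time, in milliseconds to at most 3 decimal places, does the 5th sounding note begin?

note 5 onset = 16/5b = 1729.73ms

1. 0.0ms @ 0 + 432.432ms (4/5)
2. 432.432ms @ 4/5 + 432.432ms (4/5)
3. 864.865ms @ 8/5 + 432.432ms (4/5)
4. 1297.297ms @ 12/5 + 432.432ms (4/5)
5. 1729.73ms @ 16/5 + 432.432ms (4/5)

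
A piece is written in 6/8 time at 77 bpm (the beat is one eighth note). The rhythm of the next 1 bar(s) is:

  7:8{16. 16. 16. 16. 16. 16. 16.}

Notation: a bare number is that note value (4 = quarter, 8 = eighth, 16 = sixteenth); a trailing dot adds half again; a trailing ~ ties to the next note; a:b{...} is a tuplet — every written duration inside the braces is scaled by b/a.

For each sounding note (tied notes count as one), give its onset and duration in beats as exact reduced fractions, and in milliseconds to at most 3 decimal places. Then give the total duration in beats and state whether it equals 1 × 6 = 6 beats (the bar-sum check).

1) 0.0ms=0b +667.904ms=6/7b
2) 667.904ms=6/7b +667.904ms=6/7b
3) 1335.807ms=12/7b +667.904ms=6/7b
4) 2003.711ms=18/7b +667.904ms=6/7b
5) 2671.614ms=24/7b +667.904ms=6/7b
6) 3339.518ms=30/7b +667.904ms=6/7b
7) 4007.421ms=36/7b +667.904ms=6/7b
Σ=6b of 6 (77bpm 6/8) — PASS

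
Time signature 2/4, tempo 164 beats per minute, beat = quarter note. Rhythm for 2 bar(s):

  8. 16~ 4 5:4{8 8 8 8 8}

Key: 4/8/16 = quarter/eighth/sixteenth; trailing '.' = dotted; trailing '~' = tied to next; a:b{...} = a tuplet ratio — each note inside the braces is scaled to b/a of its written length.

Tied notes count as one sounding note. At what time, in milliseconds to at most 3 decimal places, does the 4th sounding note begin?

1. 0.0ms @ 0 + 274.39ms (3/4)
2. 274.39ms @ 3/4 + 457.317ms (5/4)
3. 731.707ms @ 2 + 146.341ms (2/5)
4. 878.049ms @ 12/5 + 146.341ms (2/5)
5. 1024.39ms @ 14/5 + 146.341ms (2/5)
6. 1170.732ms @ 16/5 + 146.341ms (2/5)
7. 1317.073ms @ 18/5 + 146.341ms (2/5)

note 4 onset = 12/5b = 878.049ms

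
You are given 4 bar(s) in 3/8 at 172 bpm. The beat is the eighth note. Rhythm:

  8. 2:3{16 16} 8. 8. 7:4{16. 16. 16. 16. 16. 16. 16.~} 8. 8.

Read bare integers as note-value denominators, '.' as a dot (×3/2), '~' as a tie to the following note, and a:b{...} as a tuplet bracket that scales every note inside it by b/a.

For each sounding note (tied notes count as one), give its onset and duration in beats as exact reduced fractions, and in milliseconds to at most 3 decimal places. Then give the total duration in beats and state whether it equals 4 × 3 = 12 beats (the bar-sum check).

1) 0.0ms=0b +523.256ms=3/2b
2) 523.256ms=3/2b +261.628ms=3/4b
3) 784.884ms=9/4b +261.628ms=3/4b
4) 1046.512ms=3b +523.256ms=3/2b
5) 1569.767ms=9/2b +523.256ms=3/2b
6) 2093.023ms=6b +149.502ms=3/7b
7) 2242.525ms=45/7b +149.502ms=3/7b
8) 2392.027ms=48/7b +149.502ms=3/7b
9) 2541.528ms=51/7b +149.502ms=3/7b
10) 2691.03ms=54/7b +149.502ms=3/7b
11) 2840.532ms=57/7b +149.502ms=3/7b
12) 2990.033ms=60/7b +672.757ms=27/14b
13) 3662.791ms=21/2b +523.256ms=3/2b
Σ=12b of 12 (172bpm 3/8) — PASS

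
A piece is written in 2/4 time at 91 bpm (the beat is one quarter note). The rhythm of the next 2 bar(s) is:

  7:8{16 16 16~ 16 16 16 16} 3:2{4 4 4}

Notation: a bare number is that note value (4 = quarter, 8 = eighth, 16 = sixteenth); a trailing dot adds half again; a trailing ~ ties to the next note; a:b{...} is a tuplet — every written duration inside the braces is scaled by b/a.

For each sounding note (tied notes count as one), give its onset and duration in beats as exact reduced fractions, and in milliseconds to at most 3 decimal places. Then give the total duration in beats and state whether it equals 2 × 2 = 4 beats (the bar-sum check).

1) 0.0ms=0b +188.383ms=2/7b
2) 188.383ms=2/7b +188.383ms=2/7b
3) 376.766ms=4/7b +376.766ms=4/7b
4) 753.532ms=8/7b +188.383ms=2/7b
5) 941.915ms=10/7b +188.383ms=2/7b
6) 1130.298ms=12/7b +188.383ms=2/7b
7) 1318.681ms=2b +439.56ms=2/3b
8) 1758.242ms=8/3b +439.56ms=2/3b
9) 2197.802ms=10/3b +439.56ms=2/3b
Σ=4b of 4 (91bpm 2/4) — PASS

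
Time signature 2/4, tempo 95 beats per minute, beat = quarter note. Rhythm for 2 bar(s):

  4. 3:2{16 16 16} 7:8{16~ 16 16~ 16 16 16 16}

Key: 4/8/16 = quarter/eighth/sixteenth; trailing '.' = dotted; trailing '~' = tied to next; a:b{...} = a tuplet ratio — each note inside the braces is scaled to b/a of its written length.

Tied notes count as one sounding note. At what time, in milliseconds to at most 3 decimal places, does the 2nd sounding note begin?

1. 0.0ms @ 0 + 947.368ms (3/2)
2. 947.368ms @ 3/2 + 105.263ms (1/6)
3. 1052.632ms @ 5/3 + 105.263ms (1/6)
4. 1157.895ms @ 11/6 + 105.263ms (1/6)
5. 1263.158ms @ 2 + 360.902ms (4/7)
6. 1624.06ms @ 18/7 + 360.902ms (4/7)
7. 1984.962ms @ 22/7 + 180.451ms (2/7)
8. 2165.414ms @ 24/7 + 180.451ms (2/7)
9. 2345.865ms @ 26/7 + 180.451ms (2/7)

note 2 onset = 3/2b = 947.368ms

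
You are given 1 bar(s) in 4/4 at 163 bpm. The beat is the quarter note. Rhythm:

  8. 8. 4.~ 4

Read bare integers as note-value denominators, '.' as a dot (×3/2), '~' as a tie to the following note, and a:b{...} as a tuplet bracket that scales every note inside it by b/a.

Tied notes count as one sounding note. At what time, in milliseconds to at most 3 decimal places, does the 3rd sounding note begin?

note 3 onset = 3/2b = 552.147ms

1. 0.0ms @ 0 + 276.074ms (3/4)
2. 276.074ms @ 3/4 + 276.074ms (3/4)
3. 552.147ms @ 3/2 + 920.245ms (5/2)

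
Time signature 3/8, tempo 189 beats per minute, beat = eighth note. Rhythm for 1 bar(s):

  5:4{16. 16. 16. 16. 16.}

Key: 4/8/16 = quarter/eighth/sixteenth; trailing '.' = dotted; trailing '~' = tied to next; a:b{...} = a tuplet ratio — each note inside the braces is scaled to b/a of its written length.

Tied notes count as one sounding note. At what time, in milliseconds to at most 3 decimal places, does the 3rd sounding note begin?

note 3 onset = 6/5b = 380.952ms

1. 0.0ms @ 0 + 190.476ms (3/5)
2. 190.476ms @ 3/5 + 190.476ms (3/5)
3. 380.952ms @ 6/5 + 190.476ms (3/5)
4. 571.429ms @ 9/5 + 190.476ms (3/5)
5. 761.905ms @ 12/5 + 190.476ms (3/5)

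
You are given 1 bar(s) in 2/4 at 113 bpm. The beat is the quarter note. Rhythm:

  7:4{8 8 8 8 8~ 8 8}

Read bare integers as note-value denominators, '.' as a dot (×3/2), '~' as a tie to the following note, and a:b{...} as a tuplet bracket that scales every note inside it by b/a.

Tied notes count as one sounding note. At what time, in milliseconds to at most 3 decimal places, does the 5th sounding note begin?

1. 0.0ms @ 0 + 151.707ms (2/7)
2. 151.707ms @ 2/7 + 151.707ms (2/7)
3. 303.413ms @ 4/7 + 151.707ms (2/7)
4. 455.12ms @ 6/7 + 151.707ms (2/7)
5. 606.827ms @ 8/7 + 303.413ms (4/7)
6. 910.24ms @ 12/7 + 151.707ms (2/7)

note 5 onset = 8/7b = 606.827ms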